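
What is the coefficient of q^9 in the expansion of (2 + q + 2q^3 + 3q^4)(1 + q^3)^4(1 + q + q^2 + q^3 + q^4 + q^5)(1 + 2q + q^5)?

(2 + q + 2q^3 + 3q^4) has coefficients 2,1,0,2,3 for degrees 0…4.
(1 + q^3)^4 has coefficients 1,0,0,4,0,0,6,0,0,4 for degrees 0…9.
Multiplying by (1 + q + q^2 + q^3 + q^4 + q^5) gives running coefficients 1,1,1,5,5,5,10,10,10,10 for degrees 0…9.
Finally multiplying by (1 + 2q + q^5), the product of all factors after the first has coefficients 1,3,3,7,15,16,21,31,35,35 for degrees 0…9.
[q^9] = 2·35 + 1·35 + 2·21 + 3·16 = 195.

195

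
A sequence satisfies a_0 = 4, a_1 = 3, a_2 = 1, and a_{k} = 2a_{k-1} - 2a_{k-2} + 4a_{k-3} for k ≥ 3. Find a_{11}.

The ordinary generating function has denominator 1 - 2t + 2t^2 - 4t^3.
Iterating the recurrence: a_0,…,a_{11} = 4, 3, 1, 12, 34, 48, 76, 192, 424, 768, 1456, 3072.

3072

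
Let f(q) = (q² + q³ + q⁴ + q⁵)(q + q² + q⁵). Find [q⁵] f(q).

(q² + q³ + q⁴ + q⁵) has coefficients 0,0,1,1,1,1 for degrees 0…5.
(q + q² + q⁵) has coefficients 0,1,1,0,0,1 for degrees 0…5.
[q⁵] = 1·0 + 1·1 + 1·1 + 1·0 = 2.

2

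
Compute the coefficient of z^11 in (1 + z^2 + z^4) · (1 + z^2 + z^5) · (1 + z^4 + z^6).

(1 + z^2 + z^4) has coefficients 1,0,1,0,1 for degrees 0…4.
(1 + z^2 + z^5) has coefficients 1,0,1,0,0,1,0,0,0,0,0,0 for degrees 0…11.
Finally multiplying by (1 + z^4 + z^6), the product of all factors after the first has coefficients 1,0,1,0,1,1,2,0,1,1,0,1 for degrees 0…11.
[z^11] = 1·1 + 1·1 + 1·0 = 2.

2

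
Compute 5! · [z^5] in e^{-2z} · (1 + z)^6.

-32

The EGF product rule gives c_5 = Σ_{k_1+k_2=5} C(5; k_1,k_2) · ∏ g_i(k_i), where e^{-2z} gives (-2)^k; (1+z)^6 gives the falling factorial (6)_k.
g_1(k) for k = 0…5: 1, -2, 4, -8, 16, -32.
g_2(k) for k = 0…5: 1, 6, 30, 120, 360, 720.
c_5 = Σ_k C(5,k)·g_1(k)·g_2(5−k) = 1·1·720 + 5·(-2)·360 + 10·4·120 + 10·(-8)·30 + 5·16·6 + 1·(-32)·1 = 720 − 3600 + 4800 − 2400 + 480 − 32 = -32.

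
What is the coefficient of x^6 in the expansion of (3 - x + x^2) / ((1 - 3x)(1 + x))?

1520

The denominator gives the recurrence a_n = 2a_(n−1) + 3a_(n−2) for n ≥ 3; the numerator fixes a_0 = 3, a_1 = 5, a_2 = 20.
Iterating: 3, 5, 20, 55, 170, 505, 1520, so a_6 = 1520.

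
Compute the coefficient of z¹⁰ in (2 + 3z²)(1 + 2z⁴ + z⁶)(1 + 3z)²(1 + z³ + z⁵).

99

(2 + 3z²) has coefficients 2,0,3 for degrees 0…2.
(1 + 2z⁴ + z⁶) has coefficients 1,0,0,0,2,0,1,0,0,0,0 for degrees 0…10.
Multiplying by (1 + 3z)² gives running coefficients 1,6,9,0,2,12,19,6,9,0,0 for degrees 0…10.
Finally multiplying by (1 + z³ + z⁵), the product of all factors after the first has coefficients 1,6,9,1,8,22,25,17,21,21,18 for degrees 0…10.
[z¹⁰] = 2·18 + 3·21 = 99.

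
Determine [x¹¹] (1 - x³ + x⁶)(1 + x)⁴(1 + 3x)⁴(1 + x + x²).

(1 - x³ + x⁶) has coefficients 1,0,0,-1,0,0,1 for degrees 0…6.
(1 + x)⁴ has coefficients 1,4,6,4,1,0,0,0,0,0,0,0 for degrees 0…11.
Multiplying by (1 + 3x)⁴ gives running coefficients 1,16,108,400,886,1200,972,432,81,0,0,0 for degrees 0…11.
Finally multiplying by (1 + x + x²), the product of all factors after the first has coefficients 1,17,125,524,1394,2486,3058,2604,1485,513,81,0 for degrees 0…11.
[x¹¹] = 1·0 − 1·1485 + 1·2486 = 1001.

1001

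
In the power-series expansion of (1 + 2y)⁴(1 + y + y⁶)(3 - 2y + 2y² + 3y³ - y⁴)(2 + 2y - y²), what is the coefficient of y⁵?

421

(1 + 2y)⁴ has coefficients 1,8,24,32,16 for degrees 0…4.
(1 + y + y⁶) has coefficients 1,1,0,0,0,0 for degrees 0…5.
Multiplying by (3 - 2y + 2y² + 3y³ - y⁴) gives running coefficients 3,1,0,5,2,-1 for degrees 0…5.
Finally multiplying by (2 + 2y - y²), the product of all factors after the first has coefficients 6,8,-1,9,14,-3 for degrees 0…5.
[y⁵] = 1·(-3) + 8·14 + 24·9 + 32·(-1) + 16·8 = 421.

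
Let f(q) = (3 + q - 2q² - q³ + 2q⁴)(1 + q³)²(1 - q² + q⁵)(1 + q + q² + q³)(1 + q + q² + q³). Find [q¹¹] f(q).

15

(3 + q - 2q² - q³ + 2q⁴) has coefficients 3,1,-2,-1,2 for degrees 0…4.
(1 + q³)² has coefficients 1,0,0,2,0,0,1,0,0,0,0,0 for degrees 0…11.
Multiplying by (1 - q² + q⁵) gives running coefficients 1,0,-1,2,0,-1,1,0,1,0,0,1 for degrees 0…11.
Multiplying by (1 + q + q² + q³) gives running coefficients 1,1,0,2,1,0,2,0,1,2,1,2 for degrees 0…11.
Finally multiplying by (1 + q + q² + q³), the product of all factors after the first has coefficients 1,2,2,4,4,3,5,3,3,5,4,6 for degrees 0…11.
[q¹¹] = 3·6 + 1·4 − 2·5 − 1·3 + 2·3 = 15.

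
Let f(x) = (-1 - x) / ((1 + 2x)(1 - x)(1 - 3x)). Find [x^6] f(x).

Partial fractions give a closed form: a_n = (-2/15)·(-2)^n + (1/3)·1^n + (-6/5)·3^n.
At n = 6: a_6 = -883.

-883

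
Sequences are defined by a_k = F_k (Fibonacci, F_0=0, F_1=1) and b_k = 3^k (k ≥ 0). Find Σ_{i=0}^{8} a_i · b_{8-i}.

3912

Write out a_i and b_{8-i} for i = 0,…,8 and sum the products.
Σ = 0·6561 + 1·2187 + 1·729 + 2·243 + 3·81 + 5·27 + 8·9 + 13·3 + 21·1 = 3912.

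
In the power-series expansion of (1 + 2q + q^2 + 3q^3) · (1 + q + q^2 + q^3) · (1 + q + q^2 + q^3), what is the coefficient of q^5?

21

(1 + 2q + q^2 + 3q^3) has coefficients 1,2,1,3 for degrees 0…3.
(1 + q + q^2 + q^3) has coefficients 1,1,1,1,0,0 for degrees 0…5.
Finally multiplying by (1 + q + q^2 + q^3), the product of all factors after the first has coefficients 1,2,3,4,3,2 for degrees 0…5.
[q^5] = 1·2 + 2·3 + 1·4 + 3·3 = 21.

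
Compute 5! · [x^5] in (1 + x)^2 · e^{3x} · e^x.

The EGF product rule gives c_5 = Σ_{k_1+k_2+k_3=5} C(5; k_1,k_2,k_3) · ∏ g_i(k_i), where (1+x)^2 gives the falling factorial (2)_k; e^{3x} gives (3)^k; e^x gives (1)^k.
g_1(k) for k = 0…5: 1, 2, 2, 0, 0, 0.
g_2(k) for k = 0…5: 1, 3, 9, 27, 81, 243.
g_3(k) for k = 0…5: 1, 1, 1, 1, 1, 1.
First combine the last two factors: h(k) = Σ_j C(k,j)·g_2(j)·g_3(k−j) for k = 0…5: 1, 4, 16, 64, 256, 1024.
c_5 = Σ_k C(5,k)·g_1(k)·h(5−k) = 1·1·1024 + 5·2·256 + 10·2·64 = 1024 + 2560 + 1280 = 4864.

4864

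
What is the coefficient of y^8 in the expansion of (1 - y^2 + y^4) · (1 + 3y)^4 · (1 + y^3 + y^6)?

38

(1 - y^2 + y^4) has coefficients 1,0,-1,0,1 for degrees 0…4.
(1 + 3y)^4 has coefficients 1,12,54,108,81,0,0,0,0 for degrees 0…8.
Finally multiplying by (1 + y^3 + y^6), the product of all factors after the first has coefficients 1,12,54,109,93,54,109,93,54 for degrees 0…8.
[y^8] = 1·54 − 1·109 + 1·93 = 38.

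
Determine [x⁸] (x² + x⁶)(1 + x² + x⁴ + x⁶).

(x² + x⁶) has coefficients 0,0,1,0,0,0,1 for degrees 0…6.
(1 + x² + x⁴ + x⁶) has coefficients 1,0,1,0,1,0,1,0,0 for degrees 0…8.
[x⁸] = 1·1 + 1·1 = 2.

2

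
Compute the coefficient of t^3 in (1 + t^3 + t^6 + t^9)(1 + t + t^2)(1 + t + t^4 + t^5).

(1 + t^3 + t^6 + t^9) has coefficients 1,0,0,1 for degrees 0…3.
(1 + t + t^2) has coefficients 1,1,1,0 for degrees 0…3.
Finally multiplying by (1 + t + t^4 + t^5), the product of all factors after the first has coefficients 1,2,2,1 for degrees 0…3.
[t^3] = 1·1 + 1·1 = 2.

2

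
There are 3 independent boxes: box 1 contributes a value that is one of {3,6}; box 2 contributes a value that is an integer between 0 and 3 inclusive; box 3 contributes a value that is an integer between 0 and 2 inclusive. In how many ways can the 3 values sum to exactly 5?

3

The generating function for the choices is (q³ + q⁶)·(1 + q + q² + q³)·(1 + q + q²); the count is [q⁵].
(q³ + q⁶) has coefficients 0,0,0,1,0,0 for degrees 0…5.
(1 + q + q² + q³) has coefficients 1,1,1,1,0,0 for degrees 0…5.
Finally multiplying by (1 + q + q²), the product of all factors after the first has coefficients 1,2,3,3,2,1 for degrees 0…5.
[q⁵] = 1·3 = 3.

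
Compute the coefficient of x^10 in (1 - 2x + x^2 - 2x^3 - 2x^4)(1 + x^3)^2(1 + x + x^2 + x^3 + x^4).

(1 - 2x + x^2 - 2x^3 - 2x^4) has coefficients 1,-2,1,-2,-2 for degrees 0…4.
(1 + x^3)^2 has coefficients 1,0,0,2,0,0,1,0,0,0,0 for degrees 0…10.
Finally multiplying by (1 + x + x^2 + x^3 + x^4), the product of all factors after the first has coefficients 1,1,1,3,3,2,3,3,1,1,1 for degrees 0…10.
[x^10] = 1·1 − 2·1 + 1·1 − 2·3 − 2·3 = -12.

-12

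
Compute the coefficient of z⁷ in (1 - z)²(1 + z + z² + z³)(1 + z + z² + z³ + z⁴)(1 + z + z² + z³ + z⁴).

-2

(1 - z)² has coefficients 1,-2,1 for degrees 0…2.
(1 + z + z² + z³) has coefficients 1,1,1,1,0,0,0,0 for degrees 0…7.
Multiplying by (1 + z + z² + z³ + z⁴) gives running coefficients 1,2,3,4,4,3,2,1 for degrees 0…7.
Finally multiplying by (1 + z + z² + z³ + z⁴), the product of all factors after the first has coefficients 1,3,6,10,14,16,16,14 for degrees 0…7.
[z⁷] = 1·14 − 2·16 + 1·16 = -2.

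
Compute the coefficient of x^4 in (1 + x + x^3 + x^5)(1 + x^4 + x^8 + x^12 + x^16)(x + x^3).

2

(1 + x + x^3 + x^5) has coefficients 1,1,0,1,0 for degrees 0…4.
(1 + x^4 + x^8 + x^12 + x^16) has coefficients 1,0,0,0,1 for degrees 0…4.
Finally multiplying by (x + x^3), the product of all factors after the first has coefficients 0,1,0,1,0 for degrees 0…4.
[x^4] = 1·0 + 1·1 + 1·1 = 2.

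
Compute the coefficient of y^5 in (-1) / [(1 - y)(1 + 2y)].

Partial fractions give a closed form: a_n = (-1/3)·1^n + (-2/3)·(-2)^n.
At n = 5: a_5 = 21.

21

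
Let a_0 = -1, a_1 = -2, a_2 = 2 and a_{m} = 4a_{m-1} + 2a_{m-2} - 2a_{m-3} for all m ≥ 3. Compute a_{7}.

The ordinary generating function has denominator 1 - 4t - 2t^2 + 2t^3.
Iterating the recurrence: a_0,…,a_{7} = -1, -2, 2, 6, 32, 136, 596, 2592.

2592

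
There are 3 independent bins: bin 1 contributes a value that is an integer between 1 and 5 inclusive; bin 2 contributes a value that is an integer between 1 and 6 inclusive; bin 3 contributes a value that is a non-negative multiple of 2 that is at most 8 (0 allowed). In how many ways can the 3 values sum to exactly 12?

14

The generating function for the choices is (x + x^2 + x^3 + x^4 + x^5)·(x + x^2 + x^3 + x^4 + x^5 + x^6)·(1 + x^2 + x^4 + x^6 + x^8); the count is [x^12].
(x + x^2 + x^3 + x^4 + x^5) has coefficients 0,1,1,1,1,1 for degrees 0…5.
(x + x^2 + x^3 + x^4 + x^5 + x^6) has coefficients 0,1,1,1,1,1,1,0,0,0,0,0,0 for degrees 0…12.
Finally multiplying by (1 + x^2 + x^4 + x^6 + x^8), the product of all factors after the first has coefficients 0,1,1,2,2,3,3,3,3,3,3,2,2 for degrees 0…12.
[x^12] = 1·2 + 1·3 + 1·3 + 1·3 + 1·3 = 14.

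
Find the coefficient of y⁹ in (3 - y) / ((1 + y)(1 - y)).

Partial fractions give a closed form: a_n = (2)·(-1)^n + (1)·1^n.
At n = 9: a_9 = -1.

-1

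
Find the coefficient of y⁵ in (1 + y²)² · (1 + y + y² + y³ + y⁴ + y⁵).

(1 + y²)² has coefficients 1,0,2,0,1 for degrees 0…4.
(1 + y + y² + y³ + y⁴ + y⁵) has coefficients 1,1,1,1,1,1 for degrees 0…5.
[y⁵] = 1·1 + 2·1 + 1·1 = 4.

4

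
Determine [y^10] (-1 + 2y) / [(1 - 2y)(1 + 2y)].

Partial fractions give a closed form: a_n = (-1)·(-2)^n.
At n = 10: a_10 = -1024.

-1024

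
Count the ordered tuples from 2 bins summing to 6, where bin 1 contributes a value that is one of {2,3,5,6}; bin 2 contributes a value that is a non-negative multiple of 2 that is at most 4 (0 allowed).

2

The generating function for the choices is (z^2 + z^3 + z^5 + z^6)·(1 + z^2 + z^4); the count is [z^6].
(z^2 + z^3 + z^5 + z^6) has coefficients 0,0,1,1,0,1,1 for degrees 0…6.
(1 + z^2 + z^4) has coefficients 1,0,1,0,1,0,0 for degrees 0…6.
[z^6] = 1·1 + 1·0 + 1·0 + 1·1 = 2.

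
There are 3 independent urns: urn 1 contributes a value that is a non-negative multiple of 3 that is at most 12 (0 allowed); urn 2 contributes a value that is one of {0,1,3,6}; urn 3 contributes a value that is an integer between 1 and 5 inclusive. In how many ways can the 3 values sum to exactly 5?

The generating function for the choices is (1 + q^3 + q^6 + q^9 + q^12)·(1 + q + q^3 + q^6)·(q + q^2 + q^3 + q^4 + q^5); the count is [q^5].
(1 + q^3 + q^6 + q^9 + q^12) has coefficients 1,0,0,1,0,0 for degrees 0…5.
(1 + q + q^3 + q^6) has coefficients 1,1,0,1,0,0 for degrees 0…5.
Finally multiplying by (q + q^2 + q^3 + q^4 + q^5), the product of all factors after the first has coefficients 0,1,2,2,3,3 for degrees 0…5.
[q^5] = 1·3 + 1·2 = 5.

5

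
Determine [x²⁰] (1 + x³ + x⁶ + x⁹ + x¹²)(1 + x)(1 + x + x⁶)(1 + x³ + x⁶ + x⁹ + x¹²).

(1 + x³ + x⁶ + x⁹ + x¹²) has coefficients 1,0,0,1,0,0,1,0,0,1,0,0,1 for degrees 0…12.
(1 + x) has coefficients 1,1,0,0,0,0,0,0,0,0,0,0,0,0,0,0,0,0,0,0,0 for degrees 0…20.
Multiplying by (1 + x + x⁶) gives running coefficients 1,2,1,0,0,0,1,1,0,0,0,0,0,0,0,0,0,0,0,0,0 for degrees 0…20.
Finally multiplying by (1 + x³ + x⁶ + x⁹ + x¹²), the product of all factors after the first has coefficients 1,2,1,1,2,1,2,3,1,2,3,1,2,3,1,1,1,0,1,1,0 for degrees 0…20.
[x²⁰] = 1·0 + 1·0 + 1·1 + 1·1 + 1·1 = 3.

3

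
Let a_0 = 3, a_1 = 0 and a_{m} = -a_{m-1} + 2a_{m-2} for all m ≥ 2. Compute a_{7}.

-126

The ordinary generating function has denominator 1 + z - 2z^2.
Iterating the recurrence: a_0,…,a_{7} = 3, 0, 6, -6, 18, -30, 66, -126.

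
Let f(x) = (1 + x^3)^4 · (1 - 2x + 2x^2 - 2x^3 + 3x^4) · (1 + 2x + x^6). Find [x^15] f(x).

-6

(1 + x^3)^4 has coefficients 1,0,0,4,0,0,6,0,0,4,0,0,1 for degrees 0…12.
(1 - 2x + 2x^2 - 2x^3 + 3x^4) has coefficients 1,-2,2,-2,3,0,0,0,0,0,0,0,0,0,0,0 for degrees 0…15.
Finally multiplying by (1 + 2x + x^6), the product of all factors after the first has coefficients 1,0,-2,2,-1,6,1,-2,2,-2,3,0,0,0,0,0 for degrees 0…15.
[x^15] = 1·0 + 4·0 + 6·(-2) + 4·1 + 1·2 = -6.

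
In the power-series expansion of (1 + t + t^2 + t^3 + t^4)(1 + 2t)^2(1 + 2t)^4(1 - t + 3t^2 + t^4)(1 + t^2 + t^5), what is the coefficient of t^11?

(1 + t + t^2 + t^3 + t^4) has coefficients 1,1,1,1,1 for degrees 0…4.
(1 + 2t)^2 has coefficients 1,4,4,0,0,0,0,0,0,0,0,0 for degrees 0…11.
Multiplying by (1 + 2t)^4 gives running coefficients 1,12,60,160,240,192,64,0,0,0,0,0 for degrees 0…11.
Multiplying by (1 - t + 3t^2 + t^4) gives running coefficients 1,11,51,136,261,444,652,672,432,192,64,0 for degrees 0…11.
Finally multiplying by (1 + t^2 + t^5), the product of all factors after the first has coefficients 1,11,52,147,312,581,924,1167,1220,1125,940,844 for degrees 0…11.
[t^11] = 1·844 + 1·940 + 1·1125 + 1·1220 + 1·1167 = 5296.

5296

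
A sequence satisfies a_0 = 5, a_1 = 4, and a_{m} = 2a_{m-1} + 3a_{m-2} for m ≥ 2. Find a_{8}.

The ordinary generating function has denominator 1 - 2y - 3y^2.
Iterating the recurrence: a_0,…,a_{8} = 5, 4, 23, 58, 185, 544, 1643, 4918, 14765.

14765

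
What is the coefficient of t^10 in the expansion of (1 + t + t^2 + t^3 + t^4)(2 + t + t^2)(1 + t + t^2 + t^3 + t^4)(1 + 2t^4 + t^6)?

(1 + t + t^2 + t^3 + t^4) has coefficients 1,1,1,1,1 for degrees 0…4.
(2 + t + t^2) has coefficients 2,1,1,0,0,0,0,0,0,0,0 for degrees 0…10.
Multiplying by (1 + t + t^2 + t^3 + t^4) gives running coefficients 2,3,4,4,4,2,1,0,0,0,0 for degrees 0…10.
Finally multiplying by (1 + 2t^4 + t^6), the product of all factors after the first has coefficients 2,3,4,4,8,8,11,11,12,8,6 for degrees 0…10.
[t^10] = 1·6 + 1·8 + 1·12 + 1·11 + 1·11 = 48.

48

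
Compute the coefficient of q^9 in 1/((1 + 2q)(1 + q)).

Partial fractions give a closed form: a_n = (2)·(-2)^n + (-1)·(-1)^n.
At n = 9: a_9 = -1023.

-1023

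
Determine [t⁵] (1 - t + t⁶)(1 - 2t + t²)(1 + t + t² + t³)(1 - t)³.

(1 - t + t⁶) has coefficients 1,-1,0,0,0,0 for degrees 0…5.
(1 - 2t + t²) has coefficients 1,-2,1,0,0,0 for degrees 0…5.
Multiplying by (1 + t + t² + t³) gives running coefficients 1,-1,0,0,-1,1 for degrees 0…5.
Finally multiplying by (1 - t)³, the product of all factors after the first has coefficients 1,-4,6,-4,0,4 for degrees 0…5.
[t⁵] = 1·4 − 1·0 = 4.

4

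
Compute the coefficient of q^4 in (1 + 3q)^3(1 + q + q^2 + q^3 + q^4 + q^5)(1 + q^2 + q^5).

(1 + 3q)^3 has coefficients 1,9,27,27 for degrees 0…3.
(1 + q + q^2 + q^3 + q^4 + q^5) has coefficients 1,1,1,1,1 for degrees 0…4.
Finally multiplying by (1 + q^2 + q^5), the product of all factors after the first has coefficients 1,1,2,2,2 for degrees 0…4.
[q^4] = 1·2 + 9·2 + 27·2 + 27·1 = 101.

101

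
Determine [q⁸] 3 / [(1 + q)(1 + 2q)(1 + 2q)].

The denominator gives the recurrence a_n = −5a_(n−1) − 8a_(n−2) − 4a_(n−3) for n ≥ 3; the numerator fixes a_0 = 3, a_1 = -15, a_2 = 51.
Iterating: 3, -15, 51, -147, 387, -963, 2307, -5379, 12291, so a_8 = 12291.

12291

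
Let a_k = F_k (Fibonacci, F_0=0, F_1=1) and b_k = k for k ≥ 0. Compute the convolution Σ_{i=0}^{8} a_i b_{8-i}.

Write out a_i and b_{8-i} for i = 0,…,8 and sum the products.
Σ = 0·8 + 1·7 + 1·6 + 2·5 + 3·4 + 5·3 + 8·2 + 13·1 + 21·0 = 79.

79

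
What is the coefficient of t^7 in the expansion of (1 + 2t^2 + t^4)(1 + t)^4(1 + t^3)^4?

(1 + 2t^2 + t^4) has coefficients 1,0,2,0,1 for degrees 0…4.
(1 + t)^4 has coefficients 1,4,6,4,1,0,0,0 for degrees 0…7.
Finally multiplying by (1 + t^3)^4, the product of all factors after the first has coefficients 1,4,6,8,17,24,22,28 for degrees 0…7.
[t^7] = 1·28 + 2·24 + 1·8 = 84.

84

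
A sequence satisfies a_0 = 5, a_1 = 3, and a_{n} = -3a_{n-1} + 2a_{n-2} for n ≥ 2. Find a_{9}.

The ordinary generating function has denominator 1 + 3x - 2x^2.
Iterating the recurrence: a_0,…,a_{9} = 5, 3, 1, 3, -7, 27, -95, 339, -1207, 4299.

4299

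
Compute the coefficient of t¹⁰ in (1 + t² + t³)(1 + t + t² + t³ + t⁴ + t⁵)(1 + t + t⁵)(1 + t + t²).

13

(1 + t² + t³) has coefficients 1,0,1,1 for degrees 0…3.
(1 + t + t² + t³ + t⁴ + t⁵) has coefficients 1,1,1,1,1,1,0,0,0,0,0 for degrees 0…10.
Multiplying by (1 + t + t⁵) gives running coefficients 1,2,2,2,2,3,2,1,1,1,1 for degrees 0…10.
Finally multiplying by (1 + t + t²), the product of all factors after the first has coefficients 1,3,5,6,6,7,7,6,4,3,3 for degrees 0…10.
[t¹⁰] = 1·3 + 1·4 + 1·6 = 13.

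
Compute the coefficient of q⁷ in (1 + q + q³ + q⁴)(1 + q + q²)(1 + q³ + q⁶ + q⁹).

4

(1 + q + q³ + q⁴) has coefficients 1,1,0,1,1 for degrees 0…4.
(1 + q + q²) has coefficients 1,1,1,0,0,0,0,0 for degrees 0…7.
Finally multiplying by (1 + q³ + q⁶ + q⁹), the product of all factors after the first has coefficients 1,1,1,1,1,1,1,1 for degrees 0…7.
[q⁷] = 1·1 + 1·1 + 1·1 + 1·1 = 4.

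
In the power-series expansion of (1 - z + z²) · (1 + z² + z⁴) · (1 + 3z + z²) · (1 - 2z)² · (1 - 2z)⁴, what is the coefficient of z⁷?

1170

(1 - z + z²) has coefficients 1,-1,1 for degrees 0…2.
(1 + z² + z⁴) has coefficients 1,0,1,0,1,0,0,0 for degrees 0…7.
Multiplying by (1 + 3z + z²) gives running coefficients 1,3,2,3,2,3,1,0 for degrees 0…7.
Multiplying by (1 - 2z)² gives running coefficients 1,-1,-6,7,-2,7,-3,8 for degrees 0…7.
Finally multiplying by (1 - 2z)⁴, the product of all factors after the first has coefficients 1,-9,26,-1,-154,367,-427,376 for degrees 0…7.
[z⁷] = 1·376 − 1·(-427) + 1·367 = 1170.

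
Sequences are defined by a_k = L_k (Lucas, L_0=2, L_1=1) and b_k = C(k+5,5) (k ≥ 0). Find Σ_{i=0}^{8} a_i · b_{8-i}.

This is [x^8] in the product of the two ordinary generating functions.
Σ = 2·1287 + 1·792 + 3·462 + 4·252 + 7·126 + 11·56 + 18·21 + 29·6 + 47·1 = 7857.

7857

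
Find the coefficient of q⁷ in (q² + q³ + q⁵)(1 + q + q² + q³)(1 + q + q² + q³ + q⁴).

(q² + q³ + q⁵) has coefficients 0,0,1,1,0,1 for degrees 0…5.
(1 + q + q² + q³) has coefficients 1,1,1,1,0,0,0,0 for degrees 0…7.
Finally multiplying by (1 + q + q² + q³ + q⁴), the product of all factors after the first has coefficients 1,2,3,4,4,3,2,1 for degrees 0…7.
[q⁷] = 1·3 + 1·4 + 1·3 = 10.

10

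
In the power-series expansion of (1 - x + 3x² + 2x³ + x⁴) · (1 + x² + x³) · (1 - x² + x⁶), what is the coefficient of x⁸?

(1 - x + 3x² + 2x³ + x⁴) has coefficients 1,-1,3,2,1 for degrees 0…4.
(1 + x² + x³) has coefficients 1,0,1,1,0,0,0,0,0 for degrees 0…8.
Finally multiplying by (1 - x² + x⁶), the product of all factors after the first has coefficients 1,0,0,1,-1,-1,1,0,1 for degrees 0…8.
[x⁸] = 1·1 − 1·0 + 3·1 + 2·(-1) + 1·(-1) = 1.

1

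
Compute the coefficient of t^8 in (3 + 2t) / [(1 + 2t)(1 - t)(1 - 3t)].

The denominator gives the recurrence a_n = 2a_(n−1) + 5a_(n−2) − 6a_(n−3) for n ≥ 3; the numerator fixes a_0 = 3, a_1 = 8, a_2 = 31.
Iterating: 3, 8, 31, 84, 275, 784, 2439, 7148, 21787, so a_8 = 21787.

21787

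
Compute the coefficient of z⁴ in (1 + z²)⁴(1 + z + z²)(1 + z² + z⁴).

(1 + z²)⁴ has coefficients 1,0,4,0,6 for degrees 0…4.
(1 + z + z²) has coefficients 1,1,1,0,0 for degrees 0…4.
Finally multiplying by (1 + z² + z⁴), the product of all factors after the first has coefficients 1,1,2,1,2 for degrees 0…4.
[z⁴] = 1·2 + 4·2 + 6·1 = 16.

16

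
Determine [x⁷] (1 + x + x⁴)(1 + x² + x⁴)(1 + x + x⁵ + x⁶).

3

(1 + x + x⁴) has coefficients 1,1,0,0,1 for degrees 0…4.
(1 + x² + x⁴) has coefficients 1,0,1,0,1,0,0,0 for degrees 0…7.
Finally multiplying by (1 + x + x⁵ + x⁶), the product of all factors after the first has coefficients 1,1,1,1,1,2,1,1 for degrees 0…7.
[x⁷] = 1·1 + 1·1 + 1·1 = 3.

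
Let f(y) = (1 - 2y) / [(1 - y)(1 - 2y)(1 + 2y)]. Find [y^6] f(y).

Partial fractions give a closed form: a_n = (1/3)·1^n + (2/3)·(-2)^n.
At n = 6: a_6 = 43.

43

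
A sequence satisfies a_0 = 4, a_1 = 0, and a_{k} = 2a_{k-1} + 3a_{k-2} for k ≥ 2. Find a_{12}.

531444

The ordinary generating function has denominator 1 - 2q - 3q^2.
Iterating the recurrence: a_0,…,a_{12} = 4, 0, 12, 24, 84, 240, 732, 2184, 6564, 19680, 59052, 177144, 531444.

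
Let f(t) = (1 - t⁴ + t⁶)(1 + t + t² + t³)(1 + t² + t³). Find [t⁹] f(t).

(1 - t⁴ + t⁶) has coefficients 1,0,0,0,-1,0,1 for degrees 0…6.
(1 + t + t² + t³) has coefficients 1,1,1,1,0,0,0,0,0,0 for degrees 0…9.
Finally multiplying by (1 + t² + t³), the product of all factors after the first has coefficients 1,1,2,3,2,2,1,0,0,0 for degrees 0…9.
[t⁹] = 1·0 − 1·2 + 1·3 = 1.

1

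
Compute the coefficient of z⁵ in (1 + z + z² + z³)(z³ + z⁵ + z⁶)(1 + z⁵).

2

(1 + z + z² + z³) has coefficients 1,1,1,1 for degrees 0…3.
(z³ + z⁵ + z⁶) has coefficients 0,0,0,1,0,1 for degrees 0…5.
Finally multiplying by (1 + z⁵), the product of all factors after the first has coefficients 0,0,0,1,0,1 for degrees 0…5.
[z⁵] = 1·1 + 1·0 + 1·1 + 1·0 = 2.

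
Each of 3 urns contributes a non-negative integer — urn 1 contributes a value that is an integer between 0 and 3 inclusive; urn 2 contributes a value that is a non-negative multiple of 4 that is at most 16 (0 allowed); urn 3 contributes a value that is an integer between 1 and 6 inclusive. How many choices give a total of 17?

The generating function for the choices is (1 + y + y^2 + y^3)·(1 + y^4 + y^8 + y^12 + y^16)·(y + y^2 + y^3 + y^4 + y^5 + y^6); the count is [y^17].
(1 + y + y^2 + y^3) has coefficients 1,1,1,1 for degrees 0…3.
(1 + y^4 + y^8 + y^12 + y^16) has coefficients 1,0,0,0,1,0,0,0,1,0,0,0,1,0,0,0,1,0 for degrees 0…17.
Finally multiplying by (y + y^2 + y^3 + y^4 + y^5 + y^6), the product of all factors after the first has coefficients 0,1,1,1,1,2,2,1,1,2,2,1,1,2,2,1,1,2 for degrees 0…17.
[y^17] = 1·2 + 1·1 + 1·1 + 1·2 = 6.

6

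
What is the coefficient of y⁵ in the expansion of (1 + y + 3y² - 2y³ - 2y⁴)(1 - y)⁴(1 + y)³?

17

(1 + y + 3y² - 2y³ - 2y⁴) has coefficients 1,1,3,-2,-2 for degrees 0…4.
(1 - y)⁴ has coefficients 1,-4,6,-4,1,0 for degrees 0…5.
Finally multiplying by (1 + y)³, the product of all factors after the first has coefficients 1,-1,-3,3,3,-3 for degrees 0…5.
[y⁵] = 1·(-3) + 1·3 + 3·3 − 2·(-3) − 2·(-1) = 17.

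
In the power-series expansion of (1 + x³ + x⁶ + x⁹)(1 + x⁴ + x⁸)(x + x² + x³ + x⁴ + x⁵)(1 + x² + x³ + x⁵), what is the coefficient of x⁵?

5

(1 + x³ + x⁶ + x⁹) has coefficients 1,0,0,1,0,0 for degrees 0…5.
(1 + x⁴ + x⁸) has coefficients 1,0,0,0,1,0 for degrees 0…5.
Multiplying by (x + x² + x³ + x⁴ + x⁵) gives running coefficients 0,1,1,1,1,2 for degrees 0…5.
Finally multiplying by (1 + x² + x³ + x⁵), the product of all factors after the first has coefficients 0,1,1,2,3,4 for degrees 0…5.
[x⁵] = 1·4 + 1·1 = 5.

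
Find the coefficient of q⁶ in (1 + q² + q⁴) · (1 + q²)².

(1 + q² + q⁴) has coefficients 1,0,1,0,1 for degrees 0…4.
(1 + q²)² has coefficients 1,0,2,0,1,0,0 for degrees 0…6.
[q⁶] = 1·0 + 1·1 + 1·2 = 3.

3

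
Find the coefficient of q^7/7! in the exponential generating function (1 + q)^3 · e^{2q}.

The EGF product rule gives c_7 = Σ_{k_1+k_2=7} C(7; k_1,k_2) · ∏ g_i(k_i), where (1+q)^3 gives the falling factorial (3)_k; e^{2q} gives (2)^k.
g_1(k) for k = 0…7: 1, 3, 6, 6, 0, 0, 0, 0.
g_2(k) for k = 0…7: 1, 2, 4, 8, 16, 32, 64, 128.
c_7 = Σ_k C(7,k)·g_1(k)·g_2(7−k) = 1·1·128 + 7·3·64 + 21·6·32 + 35·6·16 = 128 + 1344 + 4032 + 3360 = 8864.

8864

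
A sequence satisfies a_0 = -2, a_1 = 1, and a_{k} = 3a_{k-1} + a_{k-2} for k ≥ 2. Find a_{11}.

The ordinary generating function has denominator 1 - 3q - q^2.
Iterating the recurrence: a_0,…,a_{11} = -2, 1, 1, 4, 13, 43, 142, 469, 1549, 5116, 16897, 55807.

55807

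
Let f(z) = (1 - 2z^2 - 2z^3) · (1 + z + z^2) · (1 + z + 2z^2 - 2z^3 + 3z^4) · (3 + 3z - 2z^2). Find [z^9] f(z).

(1 - 2z^2 - 2z^3) has coefficients 1,0,-2,-2 for degrees 0…3.
(1 + z + z^2) has coefficients 1,1,1,0,0,0,0,0,0,0 for degrees 0…9.
Multiplying by (1 + z + 2z^2 - 2z^3 + 3z^4) gives running coefficients 1,2,4,1,3,1,3,0,0,0 for degrees 0…9.
Finally multiplying by (3 + 3z - 2z^2), the product of all factors after the first has coefficients 3,9,16,11,4,10,6,7,-6,0 for degrees 0…9.
[z^9] = 1·0 − 2·7 − 2·6 = -26.

-26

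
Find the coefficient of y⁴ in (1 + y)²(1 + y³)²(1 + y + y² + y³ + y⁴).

10

(1 + y)² has coefficients 1,2,1 for degrees 0…2.
(1 + y³)² has coefficients 1,0,0,2,0 for degrees 0…4.
Finally multiplying by (1 + y + y² + y³ + y⁴), the product of all factors after the first has coefficients 1,1,1,3,3 for degrees 0…4.
[y⁴] = 1·3 + 2·3 + 1·1 = 10.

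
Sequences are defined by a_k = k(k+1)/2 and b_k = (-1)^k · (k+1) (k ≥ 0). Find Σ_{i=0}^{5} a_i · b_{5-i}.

Write out a_i and b_{5-i} for i = 0,…,5 and sum the products.
Σ = 0·(-6) + 1·5 + 3·(-4) + 6·3 + 10·(-2) + 15·1 = 6.

6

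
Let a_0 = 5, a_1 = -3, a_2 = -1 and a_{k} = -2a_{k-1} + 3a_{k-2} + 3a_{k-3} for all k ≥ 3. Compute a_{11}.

30668

The ordinary generating function has denominator 1 + 2y - 3y^2 - 3y^3.
Iterating the recurrence: a_0,…,a_{11} = 5, -3, -1, 8, -28, 77, -214, 575, -1561, 4205, -11368, 30668.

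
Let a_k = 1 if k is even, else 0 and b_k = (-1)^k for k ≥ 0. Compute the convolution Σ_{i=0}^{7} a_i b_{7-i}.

This is [x^7] in the product of the two ordinary generating functions.
Σ = 1·(-1) + 0·1 + 1·(-1) + 0·1 + 1·(-1) + 0·1 + 1·(-1) + 0·1 = -4.

-4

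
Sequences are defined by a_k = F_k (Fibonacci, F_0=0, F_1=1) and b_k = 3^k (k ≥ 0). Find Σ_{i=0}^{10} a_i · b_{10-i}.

35365

Write out a_i and b_{10-i} for i = 0,…,10 and sum the products.
Σ = 0·59049 + 1·19683 + 1·6561 + 2·2187 + 3·729 + 5·243 + 8·81 + 13·27 + 21·9 + 34·3 + 55·1 = 35365.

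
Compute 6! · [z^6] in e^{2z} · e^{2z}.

The EGF product rule gives c_6 = Σ_{k_1+k_2=6} C(6; k_1,k_2) · ∏ g_i(k_i), where e^{2z} gives (2)^k; e^{2z} gives (2)^k.
g_1(k) for k = 0…6: 1, 2, 4, 8, 16, 32, 64.
g_2(k) for k = 0…6: 1, 2, 4, 8, 16, 32, 64.
c_6 = Σ_k C(6,k)·g_1(k)·g_2(6−k) = 1·1·64 + 6·2·32 + 15·4·16 + 20·8·8 + 15·16·4 + 6·32·2 + 1·64·1 = 64 + 384 + 960 + 1280 + 960 + 384 + 64 = 4096.

4096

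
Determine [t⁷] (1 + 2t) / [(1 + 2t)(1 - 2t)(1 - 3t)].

Partial fractions give a closed form: a_n = (-2)·2^n + (3)·3^n.
At n = 7: a_7 = 6305.

6305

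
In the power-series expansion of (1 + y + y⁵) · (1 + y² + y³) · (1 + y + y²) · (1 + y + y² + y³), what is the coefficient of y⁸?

(1 + y + y⁵) has coefficients 1,1,0,0,0,1 for degrees 0…5.
(1 + y² + y³) has coefficients 1,0,1,1,0,0,0,0,0 for degrees 0…8.
Multiplying by (1 + y + y²) gives running coefficients 1,1,2,2,2,1,0,0,0 for degrees 0…8.
Finally multiplying by (1 + y + y² + y³), the product of all factors after the first has coefficients 1,2,4,6,7,7,5,3,1 for degrees 0…8.
[y⁸] = 1·1 + 1·3 + 1·6 = 10.

10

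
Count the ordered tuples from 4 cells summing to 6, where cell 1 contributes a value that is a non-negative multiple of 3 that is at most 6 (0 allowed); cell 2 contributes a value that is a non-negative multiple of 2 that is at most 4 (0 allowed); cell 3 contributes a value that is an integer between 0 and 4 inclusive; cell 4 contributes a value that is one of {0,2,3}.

The generating function for the choices is (1 + t³ + t⁶)·(1 + t² + t⁴)·(1 + t + t² + t³ + t⁴)·(1 + t² + t³); the count is [t⁶].
(1 + t³ + t⁶) has coefficients 1,0,0,1,0,0,1 for degrees 0…6.
(1 + t² + t⁴) has coefficients 1,0,1,0,1,0,0 for degrees 0…6.
Multiplying by (1 + t + t² + t³ + t⁴) gives running coefficients 1,1,2,2,3,2,2 for degrees 0…6.
Finally multiplying by (1 + t² + t³), the product of all factors after the first has coefficients 1,1,3,4,6,6,7 for degrees 0…6.
[t⁶] = 1·7 + 1·4 + 1·1 = 12.

12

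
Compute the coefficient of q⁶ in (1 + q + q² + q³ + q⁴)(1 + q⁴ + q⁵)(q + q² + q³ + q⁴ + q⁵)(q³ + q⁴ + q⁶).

5

(1 + q + q² + q³ + q⁴) has coefficients 1,1,1,1,1 for degrees 0…4.
(1 + q⁴ + q⁵) has coefficients 1,0,0,0,1,1,0 for degrees 0…6.
Multiplying by (q + q² + q³ + q⁴ + q⁵) gives running coefficients 0,1,1,1,1,2,2 for degrees 0…6.
Finally multiplying by (q³ + q⁴ + q⁶), the product of all factors after the first has coefficients 0,0,0,0,1,2,2 for degrees 0…6.
[q⁶] = 1·2 + 1·2 + 1·1 + 1·0 + 1·0 = 5.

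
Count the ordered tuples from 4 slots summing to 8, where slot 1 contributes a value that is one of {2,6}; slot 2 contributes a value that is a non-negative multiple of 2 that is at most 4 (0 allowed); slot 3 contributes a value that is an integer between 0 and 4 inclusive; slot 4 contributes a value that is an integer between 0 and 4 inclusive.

15

The generating function for the choices is (z² + z⁶)·(1 + z² + z⁴)·(1 + z + z² + z³ + z⁴)·(1 + z + z² + z³ + z⁴); the count is [z⁸].
(z² + z⁶) has coefficients 0,0,1,0,0,0,1 for degrees 0…6.
(1 + z² + z⁴) has coefficients 1,0,1,0,1,0,0,0,0 for degrees 0…8.
Multiplying by (1 + z + z² + z³ + z⁴) gives running coefficients 1,1,2,2,3,2,2,1,1 for degrees 0…8.
Finally multiplying by (1 + z + z² + z³ + z⁴), the product of all factors after the first has coefficients 1,2,4,6,9,10,11,10,9 for degrees 0…8.
[z⁸] = 1·11 + 1·4 = 15.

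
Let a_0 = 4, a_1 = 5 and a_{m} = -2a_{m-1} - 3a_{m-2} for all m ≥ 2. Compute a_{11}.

-1579

The ordinary generating function has denominator 1 + 2z + 3z^2.
Iterating the recurrence: a_0,…,a_{11} = 4, 5, -22, 29, 8, -103, 182, -55, -436, 1037, -766, -1579.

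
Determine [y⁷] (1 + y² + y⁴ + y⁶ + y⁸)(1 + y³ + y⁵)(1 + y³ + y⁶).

(1 + y² + y⁴ + y⁶ + y⁸) has coefficients 1,0,1,0,1,0,1,0 for degrees 0…7.
(1 + y³ + y⁵) has coefficients 1,0,0,1,0,1,0,0 for degrees 0…7.
Finally multiplying by (1 + y³ + y⁶), the product of all factors after the first has coefficients 1,0,0,2,0,1,2,0 for degrees 0…7.
[y⁷] = 1·0 + 1·1 + 1·2 + 1·0 = 3.

3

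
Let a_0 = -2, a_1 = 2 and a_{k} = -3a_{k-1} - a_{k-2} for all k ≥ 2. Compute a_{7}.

466

The ordinary generating function has denominator 1 + 3z + z^2.
Iterating the recurrence: a_0,…,a_{7} = -2, 2, -4, 10, -26, 68, -178, 466.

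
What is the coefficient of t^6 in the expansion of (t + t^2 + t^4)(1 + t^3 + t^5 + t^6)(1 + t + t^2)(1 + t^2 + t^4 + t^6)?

9

(t + t^2 + t^4) has coefficients 0,1,1,0,1 for degrees 0…4.
(1 + t^3 + t^5 + t^6) has coefficients 1,0,0,1,0,1,1 for degrees 0…6.
Multiplying by (1 + t + t^2) gives running coefficients 1,1,1,1,1,2,2 for degrees 0…6.
Finally multiplying by (1 + t^2 + t^4 + t^6), the product of all factors after the first has coefficients 1,1,2,2,3,4,5 for degrees 0…6.
[t^6] = 1·4 + 1·3 + 1·2 = 9.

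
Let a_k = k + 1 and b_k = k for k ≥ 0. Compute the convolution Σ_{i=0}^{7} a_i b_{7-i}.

84

The convolution is the x^7 coefficient of A(x)B(x).
Σ = 1·7 + 2·6 + 3·5 + 4·4 + 5·3 + 6·2 + 7·1 + 8·0 = 84.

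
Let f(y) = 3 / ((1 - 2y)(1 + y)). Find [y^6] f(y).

Partial fractions give a closed form: a_n = (2)·2^n + (1)·(-1)^n.
At n = 6: a_6 = 129.

129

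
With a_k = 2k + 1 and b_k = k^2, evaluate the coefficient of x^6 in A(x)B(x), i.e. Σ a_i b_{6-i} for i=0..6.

301

The convolution is the t^6 coefficient of A(t)B(t).
Σ = 1·36 + 3·25 + 5·16 + 7·9 + 9·4 + 11·1 + 13·0 = 301.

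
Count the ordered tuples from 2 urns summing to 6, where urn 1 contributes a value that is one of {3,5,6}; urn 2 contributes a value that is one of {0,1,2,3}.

3

The generating function for the choices is (y³ + y⁵ + y⁶)·(1 + y + y² + y³); the count is [y⁶].
(y³ + y⁵ + y⁶) has coefficients 0,0,0,1,0,1,1 for degrees 0…6.
(1 + y + y² + y³) has coefficients 1,1,1,1,0,0,0 for degrees 0…6.
[y⁶] = 1·1 + 1·1 + 1·1 = 3.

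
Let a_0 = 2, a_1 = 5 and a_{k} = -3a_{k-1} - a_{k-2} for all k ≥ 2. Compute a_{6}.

The ordinary generating function has denominator 1 + 3z + z^2.
Iterating the recurrence: a_0,…,a_{6} = 2, 5, -17, 46, -121, 317, -830.

-830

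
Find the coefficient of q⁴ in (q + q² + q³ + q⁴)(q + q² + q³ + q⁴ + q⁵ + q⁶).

3

(q + q² + q³ + q⁴) has coefficients 0,1,1,1,1 for degrees 0…4.
(q + q² + q³ + q⁴ + q⁵ + q⁶) has coefficients 0,1,1,1,1 for degrees 0…4.
[q⁴] = 1·1 + 1·1 + 1·1 + 1·0 = 3.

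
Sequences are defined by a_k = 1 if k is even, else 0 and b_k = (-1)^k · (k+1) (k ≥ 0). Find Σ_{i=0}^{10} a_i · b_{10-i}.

Write out a_i and b_{10-i} for i = 0,…,10 and sum the products.
Σ = 1·11 + 0·(-10) + 1·9 + 0·(-8) + 1·7 + 0·(-6) + 1·5 + 0·(-4) + 1·3 + 0·(-2) + 1·1 = 36.

36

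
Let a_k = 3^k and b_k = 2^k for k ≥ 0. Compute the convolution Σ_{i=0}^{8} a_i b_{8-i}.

This is [x^8] in the product of the two ordinary generating functions.
Σ = 1·256 + 3·128 + 9·64 + 27·32 + 81·16 + 243·8 + 729·4 + 2187·2 + 6561·1 = 19171.

19171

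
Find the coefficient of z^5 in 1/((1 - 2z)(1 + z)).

The denominator gives the recurrence a_n = a_(n−1) + 2a_(n−2) for n ≥ 2; the numerator fixes a_0 = 1, a_1 = 1.
Iterating: 1, 1, 3, 5, 11, 21, so a_5 = 21.

21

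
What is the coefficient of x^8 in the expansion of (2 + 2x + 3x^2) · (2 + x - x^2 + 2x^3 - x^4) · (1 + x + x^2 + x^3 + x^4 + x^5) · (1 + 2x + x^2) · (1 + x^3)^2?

254

(2 + 2x + 3x^2) has coefficients 2,2,3 for degrees 0…2.
(2 + x - x^2 + 2x^3 - x^4) has coefficients 2,1,-1,2,-1,0,0,0,0 for degrees 0…8.
Multiplying by (1 + x + x^2 + x^3 + x^4 + x^5) gives running coefficients 2,3,2,4,3,3,1,0,1 for degrees 0…8.
Multiplying by (1 + 2x + x^2) gives running coefficients 2,7,10,11,13,13,10,5,2 for degrees 0…8.
Finally multiplying by (1 + x^3)^2, the product of all factors after the first has coefficients 2,7,10,15,27,33,34,38,38 for degrees 0…8.
[x^8] = 2·38 + 2·38 + 3·34 = 254.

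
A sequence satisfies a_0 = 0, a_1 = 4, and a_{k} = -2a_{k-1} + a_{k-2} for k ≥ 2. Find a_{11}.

22964

The ordinary generating function has denominator 1 + 2x - x^2.
Iterating the recurrence: a_0,…,a_{11} = 0, 4, -8, 20, -48, 116, -280, 676, -1632, 3940, -9512, 22964.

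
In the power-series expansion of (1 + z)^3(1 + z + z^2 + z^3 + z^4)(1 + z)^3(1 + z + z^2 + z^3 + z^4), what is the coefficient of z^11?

(1 + z)^3 has coefficients 1,3,3,1 for degrees 0…3.
(1 + z + z^2 + z^3 + z^4) has coefficients 1,1,1,1,1,0,0,0,0,0,0,0 for degrees 0…11.
Multiplying by (1 + z)^3 gives running coefficients 1,4,7,8,8,7,4,1,0,0,0,0 for degrees 0…11.
Finally multiplying by (1 + z + z^2 + z^3 + z^4), the product of all factors after the first has coefficients 1,5,12,20,28,34,34,28,20,12,5,1 for degrees 0…11.
[z^11] = 1·1 + 3·5 + 3·12 + 1·20 = 72.

72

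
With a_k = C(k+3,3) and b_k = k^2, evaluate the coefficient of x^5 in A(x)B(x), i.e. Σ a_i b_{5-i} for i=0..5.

Write out a_i and b_{5-i} for i = 0,…,5 and sum the products.
Σ = 1·25 + 4·16 + 10·9 + 20·4 + 35·1 + 56·0 = 294.

294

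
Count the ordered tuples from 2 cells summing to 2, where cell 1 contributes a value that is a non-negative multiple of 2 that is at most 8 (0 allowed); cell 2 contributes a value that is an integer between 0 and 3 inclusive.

The generating function for the choices is (1 + t² + t⁴ + t⁶ + t⁸)·(1 + t + t² + t³); the count is [t²].
(1 + t² + t⁴ + t⁶ + t⁸) has coefficients 1,0,1 for degrees 0…2.
(1 + t + t² + t³) has coefficients 1,1,1 for degrees 0…2.
[t²] = 1·1 + 1·1 = 2.

2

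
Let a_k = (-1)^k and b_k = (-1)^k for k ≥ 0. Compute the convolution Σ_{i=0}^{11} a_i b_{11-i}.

-12

This is [x^11] in the product of the two ordinary generating functions.
Σ = 1·(-1) − 1·1 + 1·(-1) − 1·1 + 1·(-1) − 1·1 + 1·(-1) − 1·1 + 1·(-1) − 1·1 + 1·(-1) − 1·1 = -12.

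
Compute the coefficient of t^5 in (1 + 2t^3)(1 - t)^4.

(1 + 2t^3) has coefficients 1,0,0,2 for degrees 0…3.
(1 - t)^4 has coefficients 1,-4,6,-4,1,0 for degrees 0…5.
[t^5] = 1·0 + 2·6 = 12.

12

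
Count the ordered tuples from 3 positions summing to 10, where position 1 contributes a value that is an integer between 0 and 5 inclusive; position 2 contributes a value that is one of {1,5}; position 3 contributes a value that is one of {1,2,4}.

4

The generating function for the choices is (1 + y + y² + y³ + y⁴ + y⁵)·(y + y⁵)·(y + y² + y⁴); the count is [y¹⁰].
(1 + y + y² + y³ + y⁴ + y⁵) has coefficients 1,1,1,1,1,1 for degrees 0…5.
(y + y⁵) has coefficients 0,1,0,0,0,1,0,0,0,0,0 for degrees 0…10.
Finally multiplying by (y + y² + y⁴), the product of all factors after the first has coefficients 0,0,1,1,0,1,1,1,0,1,0 for degrees 0…10.
[y¹⁰] = 1·0 + 1·1 + 1·0 + 1·1 + 1·1 + 1·1 = 4.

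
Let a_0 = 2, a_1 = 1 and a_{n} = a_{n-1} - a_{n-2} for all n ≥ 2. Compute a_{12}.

The ordinary generating function has denominator 1 - x + x^2.
Iterating the recurrence: a_0,…,a_{12} = 2, 1, -1, -2, -1, 1, 2, 1, -1, -2, -1, 1, 2.

2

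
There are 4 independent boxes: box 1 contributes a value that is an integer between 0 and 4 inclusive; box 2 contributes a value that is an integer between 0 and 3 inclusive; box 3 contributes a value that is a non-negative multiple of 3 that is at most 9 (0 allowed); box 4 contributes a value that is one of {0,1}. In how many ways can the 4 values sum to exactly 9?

13

The generating function for the choices is (1 + z + z² + z³ + z⁴)·(1 + z + z² + z³)·(1 + z³ + z⁶ + z⁹)·(1 + z); the count is [z⁹].
(1 + z + z² + z³ + z⁴) has coefficients 1,1,1,1,1 for degrees 0…4.
(1 + z + z² + z³) has coefficients 1,1,1,1,0,0,0,0,0,0 for degrees 0…9.
Multiplying by (1 + z³ + z⁶ + z⁹) gives running coefficients 1,1,1,2,1,1,2,1,1,2 for degrees 0…9.
Finally multiplying by (1 + z), the product of all factors after the first has coefficients 1,2,2,3,3,2,3,3,2,3 for degrees 0…9.
[z⁹] = 1·3 + 1·2 + 1·3 + 1·3 + 1·2 = 13.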